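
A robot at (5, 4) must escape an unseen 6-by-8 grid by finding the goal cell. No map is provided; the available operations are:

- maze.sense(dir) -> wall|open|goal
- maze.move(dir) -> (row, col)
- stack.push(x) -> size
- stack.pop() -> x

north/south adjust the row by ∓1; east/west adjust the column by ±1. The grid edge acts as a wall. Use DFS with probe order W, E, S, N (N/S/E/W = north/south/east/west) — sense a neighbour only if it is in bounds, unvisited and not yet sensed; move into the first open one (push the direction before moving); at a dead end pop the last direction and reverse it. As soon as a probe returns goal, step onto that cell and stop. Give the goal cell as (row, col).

Now I run maze.sense passing dir→west, and observe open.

Calling stack.push passing x→west, which returns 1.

Next I call maze.move passing dir→west, — result: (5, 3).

I try maze.sense passing dir→west, yielding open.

Then stack.push passing x→west, giving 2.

Using maze.move passing dir→west, and see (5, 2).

Next I call maze.sense passing dir→west, giving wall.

I try maze.sense passing dir→north, giving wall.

Then stack.pop(), giving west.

I try maze.move passing dir→east, giving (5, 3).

I try maze.sense passing dir→north, → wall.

Calling stack.pop(), and observe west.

I use maze.move passing dir→east, and observe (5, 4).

Calling maze.sense passing dir→east, yielding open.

I try stack.push passing x→east, and observe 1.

I try maze.move passing dir→east, : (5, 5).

I run maze.sense passing dir→east, yielding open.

Now I run stack.push passing x→east, and see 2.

Next I call maze.move passing dir→east, → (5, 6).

Using maze.sense passing dir→east, yielding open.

Calling stack.push passing x→east, → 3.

Calling maze.move passing dir→east, and see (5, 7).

I try maze.sense passing dir→north, — result: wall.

I invoke stack.pop, which returns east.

I run maze.move passing dir→west, which returns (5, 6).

I run maze.sense passing dir→north, which returns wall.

Now I run stack.pop, and get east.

Now I run maze.move passing dir→west, and see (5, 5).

Next I call maze.sense passing dir→north, and see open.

Next I call stack.push passing x→north, which returns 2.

I run maze.move passing dir→north, → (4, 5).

I call maze.sense passing dir→west, yielding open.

I use stack.push passing x→west, and see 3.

Then maze.move passing dir→west, and get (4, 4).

Then maze.sense passing dir→north, → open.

I try stack.push passing x→north, and observe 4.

Calling maze.move passing dir→north, yielding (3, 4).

Now I run maze.sense passing dir→west, giving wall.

Calling maze.sense passing dir→east, — result: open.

Then stack.push passing x→east, yielding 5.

Invoking maze.move passing dir→east, and see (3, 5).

Next I call maze.sense passing dir→east, and see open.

I try stack.push passing x→east, yielding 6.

Calling maze.move passing dir→east, which returns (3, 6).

Then maze.sense passing dir→east, and get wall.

Calling maze.sense passing dir→north, and get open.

I run stack.push passing x→north, and get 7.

I use maze.move passing dir→north, : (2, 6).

Invoking maze.sense passing dir→west, yielding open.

Then stack.push passing x→west, which returns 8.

I invoke maze.move passing dir→west, — result: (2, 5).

Next I call maze.sense passing dir→west, and observe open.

I call stack.push passing x→west, and observe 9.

Calling maze.move passing dir→west, giving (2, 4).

Now I run maze.sense passing dir→west, yielding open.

Invoking stack.push passing x→west, giving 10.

Then maze.move passing dir→west, which returns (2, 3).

Invoking maze.sense passing dir→west, giving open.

Calling stack.push passing x→west, and get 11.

Next I call maze.move passing dir→west, and observe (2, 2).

I run maze.sense passing dir→west, and get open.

Calling stack.push passing x→west, : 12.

I invoke maze.move passing dir→west, giving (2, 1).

Invoking maze.sense passing dir→west, yielding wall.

Calling maze.sense passing dir→south, giving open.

Using stack.push passing x→south, → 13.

Using maze.move passing dir→south, → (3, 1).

Next I call maze.sense passing dir→west, which returns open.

I call stack.push passing x→west, and observe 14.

Now I run maze.move passing dir→west, and observe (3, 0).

Calling maze.sense passing dir→south, and observe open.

I use stack.push passing x→south, which returns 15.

Invoking maze.move passing dir→south, yielding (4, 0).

Then maze.sense passing dir→east, giving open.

I call stack.push passing x→east, — result: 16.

Invoking maze.move passing dir→east, which returns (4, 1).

I use stack.pop, and get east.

Now I run maze.move passing dir→west, and see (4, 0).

I run maze.sense passing dir→south, and get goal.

Now I run maze.move passing dir→south, → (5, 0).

Answer: (5, 0)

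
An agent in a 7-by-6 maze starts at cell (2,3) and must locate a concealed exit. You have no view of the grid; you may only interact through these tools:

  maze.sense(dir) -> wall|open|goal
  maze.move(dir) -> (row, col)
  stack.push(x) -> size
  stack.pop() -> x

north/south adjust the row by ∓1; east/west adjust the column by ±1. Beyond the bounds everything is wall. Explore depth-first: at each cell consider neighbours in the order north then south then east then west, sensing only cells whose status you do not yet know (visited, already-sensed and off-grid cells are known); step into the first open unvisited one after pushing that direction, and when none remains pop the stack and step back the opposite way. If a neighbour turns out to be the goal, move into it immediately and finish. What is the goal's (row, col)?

→ maze.sense(dir→north)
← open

→ stack.push(x→north)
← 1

→ maze.move(dir→north)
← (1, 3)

→ maze.sense(dir→north)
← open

→ stack.push(x→north)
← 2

→ maze.move(dir→north)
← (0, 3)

→ maze.sense(dir→east)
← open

→ stack.push(x→east)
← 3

→ maze.move(dir→east)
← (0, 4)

→ maze.sense(dir→south)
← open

→ stack.push(x→south)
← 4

→ maze.move(dir→south)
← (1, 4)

→ maze.sense(dir→south)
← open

→ stack.push(x→south)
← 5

→ maze.move(dir→south)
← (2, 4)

→ maze.sense(dir→south)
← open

→ stack.push(x→south)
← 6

→ maze.move(dir→south)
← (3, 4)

→ maze.sense(dir→south)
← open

→ stack.push(x→south)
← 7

→ maze.move(dir→south)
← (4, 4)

→ maze.sense(dir→south)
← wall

→ maze.sense(dir→east)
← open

→ stack.push(x→east)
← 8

→ maze.move(dir→east)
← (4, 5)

→ maze.sense(dir→north)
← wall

→ maze.sense(dir→south)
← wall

→ stack.pop()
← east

→ maze.move(dir→west)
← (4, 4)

→ maze.sense(dir→west)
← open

→ stack.push(x→west)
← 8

→ maze.move(dir→west)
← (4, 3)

→ maze.sense(dir→north)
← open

→ stack.push(x→north)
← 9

→ maze.move(dir→north)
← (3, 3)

→ maze.sense(dir→west)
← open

→ stack.push(x→west)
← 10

→ maze.move(dir→west)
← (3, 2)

→ maze.sense(dir→north)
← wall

→ maze.sense(dir→south)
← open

→ stack.push(x→south)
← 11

→ maze.move(dir→south)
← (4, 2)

→ maze.sense(dir→south)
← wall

→ maze.sense(dir→west)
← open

→ stack.push(x→west)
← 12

→ maze.move(dir→west)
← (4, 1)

→ maze.sense(dir→north)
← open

→ stack.push(x→north)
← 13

→ maze.move(dir→north)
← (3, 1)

→ maze.sense(dir→north)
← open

→ stack.push(x→north)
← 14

→ maze.move(dir→north)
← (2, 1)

→ maze.sense(dir→north)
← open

→ stack.push(x→north)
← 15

→ maze.move(dir→north)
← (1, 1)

→ maze.sense(dir→north)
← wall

→ maze.sense(dir→east)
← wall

→ maze.sense(dir→west)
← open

→ stack.push(x→west)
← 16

→ maze.move(dir→west)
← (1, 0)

→ maze.sense(dir→north)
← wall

→ maze.sense(dir→south)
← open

→ stack.push(x→south)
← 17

→ maze.move(dir→south)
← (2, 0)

→ maze.sense(dir→south)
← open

→ stack.push(x→south)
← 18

→ maze.move(dir→south)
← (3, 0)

→ maze.sense(dir→south)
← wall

→ stack.pop()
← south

→ maze.move(dir→north)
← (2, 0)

→ stack.pop()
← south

→ maze.move(dir→north)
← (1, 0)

→ stack.pop()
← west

→ maze.move(dir→east)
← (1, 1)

→ stack.pop()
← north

→ maze.move(dir→south)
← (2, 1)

→ stack.pop()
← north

→ maze.move(dir→south)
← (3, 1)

→ stack.pop()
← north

→ maze.move(dir→south)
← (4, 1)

→ maze.sense(dir→south)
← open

→ stack.push(x→south)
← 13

→ maze.move(dir→south)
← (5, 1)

→ maze.sense(dir→south)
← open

→ stack.push(x→south)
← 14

→ maze.move(dir→south)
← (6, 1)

→ maze.sense(dir→east)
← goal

→ maze.move(dir→east)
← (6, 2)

Answer: (6, 2)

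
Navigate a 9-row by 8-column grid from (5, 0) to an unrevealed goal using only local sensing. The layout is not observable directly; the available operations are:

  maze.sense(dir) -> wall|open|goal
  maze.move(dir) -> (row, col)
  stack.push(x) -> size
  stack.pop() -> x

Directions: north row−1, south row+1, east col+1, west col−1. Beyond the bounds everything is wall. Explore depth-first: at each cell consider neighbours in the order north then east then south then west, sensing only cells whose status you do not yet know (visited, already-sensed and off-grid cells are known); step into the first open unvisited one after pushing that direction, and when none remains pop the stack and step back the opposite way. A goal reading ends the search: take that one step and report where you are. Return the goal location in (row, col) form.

I invoke maze.sense(dir→north), — result: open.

Calling stack.push(x→north), and see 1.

Invoking maze.move(dir→north), and observe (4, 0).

Invoking maze.sense(dir→north), and observe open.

I call stack.push(x→north), → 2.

Then maze.move(dir→north), and observe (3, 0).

Next I call maze.sense(dir→north), yielding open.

I try stack.push(x→north), and see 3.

I run maze.move(dir→north), which returns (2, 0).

I try maze.sense(dir→north), : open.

I try stack.push(x→north), : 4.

I call maze.move(dir→north), and get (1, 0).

I run maze.sense(dir→north), — result: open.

I call stack.push(x→north), → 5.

Invoking maze.move(dir→north), and get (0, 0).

I call maze.sense(dir→east), — result: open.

Next I call stack.push(x→east), → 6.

Next I call maze.move(dir→east), : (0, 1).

Calling maze.sense(dir→east), giving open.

Now I run stack.push(x→east), giving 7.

Now I run maze.move(dir→east), and see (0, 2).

I use maze.sense(dir→east), giving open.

I try stack.push(x→east), → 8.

I call maze.move(dir→east), and see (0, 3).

Calling maze.sense(dir→east), and observe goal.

Now I run maze.move(dir→east), and get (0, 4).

Answer: (0, 4)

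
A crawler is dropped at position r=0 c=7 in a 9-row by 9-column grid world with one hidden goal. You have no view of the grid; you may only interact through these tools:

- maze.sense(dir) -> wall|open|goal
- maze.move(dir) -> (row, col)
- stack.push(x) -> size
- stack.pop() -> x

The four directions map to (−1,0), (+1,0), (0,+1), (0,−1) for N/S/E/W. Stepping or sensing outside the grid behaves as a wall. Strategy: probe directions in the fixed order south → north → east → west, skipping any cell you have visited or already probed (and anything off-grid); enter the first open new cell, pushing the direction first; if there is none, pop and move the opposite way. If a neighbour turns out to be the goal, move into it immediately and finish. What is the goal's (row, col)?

Do: sense[dir→south]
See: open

Do: push[x→south]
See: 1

Do: move[dir→south]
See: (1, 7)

Do: sense[dir→south]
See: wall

Do: sense[dir→east]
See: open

Do: push[x→east]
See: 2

Do: move[dir→east]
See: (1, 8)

Do: sense[dir→south]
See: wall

Do: sense[dir→north]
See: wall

Do: pop[]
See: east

Do: move[dir→west]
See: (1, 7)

Do: sense[dir→west]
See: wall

Do: pop[]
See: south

Do: move[dir→north]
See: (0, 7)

Do: sense[dir→west]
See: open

Do: push[x→west]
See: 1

Do: move[dir→west]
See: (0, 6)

Do: sense[dir→west]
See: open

Do: push[x→west]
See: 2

Do: move[dir→west]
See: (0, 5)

Do: sense[dir→south]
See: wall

Do: sense[dir→west]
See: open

Do: push[x→west]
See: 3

Do: move[dir→west]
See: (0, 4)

Do: sense[dir→south]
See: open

Do: push[x→south]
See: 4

Do: move[dir→south]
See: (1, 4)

Do: sense[dir→south]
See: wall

Do: sense[dir→west]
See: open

Do: push[x→west]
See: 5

Do: move[dir→west]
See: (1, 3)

Do: sense[dir→south]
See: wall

Do: sense[dir→north]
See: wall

Do: sense[dir→west]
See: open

Do: push[x→west]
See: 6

Do: move[dir→west]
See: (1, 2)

Do: sense[dir→south]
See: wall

Do: sense[dir→north]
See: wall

Do: sense[dir→west]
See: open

Do: push[x→west]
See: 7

Do: move[dir→west]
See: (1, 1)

Do: sense[dir→south]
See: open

Do: push[x→south]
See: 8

Do: move[dir→south]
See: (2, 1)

Do: sense[dir→south]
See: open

Do: push[x→south]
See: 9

Do: move[dir→south]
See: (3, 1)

Do: sense[dir→south]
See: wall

Do: sense[dir→east]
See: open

Do: push[x→east]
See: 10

Do: move[dir→east]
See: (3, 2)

Do: sense[dir→south]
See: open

Do: push[x→south]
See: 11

Do: move[dir→south]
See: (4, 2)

Do: sense[dir→south]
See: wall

Do: sense[dir→east]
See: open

Do: push[x→east]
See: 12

Do: move[dir→east]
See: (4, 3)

Do: sense[dir→south]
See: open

Do: push[x→south]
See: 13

Do: move[dir→south]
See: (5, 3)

Do: sense[dir→south]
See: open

Do: push[x→south]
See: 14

Do: move[dir→south]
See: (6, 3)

Do: sense[dir→south]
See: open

Do: push[x→south]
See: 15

Do: move[dir→south]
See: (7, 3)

Do: sense[dir→south]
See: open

Do: push[x→south]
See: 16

Do: move[dir→south]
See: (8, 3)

Do: sense[dir→east]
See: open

Do: push[x→east]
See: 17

Do: move[dir→east]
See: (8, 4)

Do: sense[dir→north]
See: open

Do: push[x→north]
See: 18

Do: move[dir→north]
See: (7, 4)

Do: sense[dir→north]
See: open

Do: push[x→north]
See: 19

Do: move[dir→north]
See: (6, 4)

Do: sense[dir→north]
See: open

Do: push[x→north]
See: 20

Do: move[dir→north]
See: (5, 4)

Do: sense[dir→north]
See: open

Do: push[x→north]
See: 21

Do: move[dir→north]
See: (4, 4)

Do: sense[dir→north]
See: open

Do: push[x→north]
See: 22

Do: move[dir→north]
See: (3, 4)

Do: sense[dir→east]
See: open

Do: push[x→east]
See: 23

Do: move[dir→east]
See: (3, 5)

Do: sense[dir→south]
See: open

Do: push[x→south]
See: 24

Do: move[dir→south]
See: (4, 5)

Do: sense[dir→south]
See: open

Do: push[x→south]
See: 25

Do: move[dir→south]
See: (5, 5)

Do: sense[dir→south]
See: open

Do: push[x→south]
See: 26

Do: move[dir→south]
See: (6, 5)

Do: sense[dir→south]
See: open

Do: push[x→south]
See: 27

Do: move[dir→south]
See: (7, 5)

Do: sense[dir→south]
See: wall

Do: sense[dir→east]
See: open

Do: push[x→east]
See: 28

Do: move[dir→east]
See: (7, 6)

Do: sense[dir→south]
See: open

Do: push[x→south]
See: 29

Do: move[dir→south]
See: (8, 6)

Do: sense[dir→east]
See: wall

Do: pop[]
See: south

Do: move[dir→north]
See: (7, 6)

Do: sense[dir→north]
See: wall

Do: sense[dir→east]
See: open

Do: push[x→east]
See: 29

Do: move[dir→east]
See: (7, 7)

Do: sense[dir→north]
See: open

Do: push[x→north]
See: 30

Do: move[dir→north]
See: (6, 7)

Do: sense[dir→north]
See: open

Do: push[x→north]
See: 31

Do: move[dir→north]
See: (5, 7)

Do: sense[dir→north]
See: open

Do: push[x→north]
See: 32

Do: move[dir→north]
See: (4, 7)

Do: sense[dir→north]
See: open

Do: push[x→north]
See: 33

Do: move[dir→north]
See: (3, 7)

Do: sense[dir→east]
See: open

Do: push[x→east]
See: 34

Do: move[dir→east]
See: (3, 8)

Do: sense[dir→south]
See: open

Do: push[x→south]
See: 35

Do: move[dir→south]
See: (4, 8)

Do: sense[dir→south]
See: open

Do: push[x→south]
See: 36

Do: move[dir→south]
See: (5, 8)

Do: sense[dir→south]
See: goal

Do: move[dir→south]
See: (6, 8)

Answer: (6, 8)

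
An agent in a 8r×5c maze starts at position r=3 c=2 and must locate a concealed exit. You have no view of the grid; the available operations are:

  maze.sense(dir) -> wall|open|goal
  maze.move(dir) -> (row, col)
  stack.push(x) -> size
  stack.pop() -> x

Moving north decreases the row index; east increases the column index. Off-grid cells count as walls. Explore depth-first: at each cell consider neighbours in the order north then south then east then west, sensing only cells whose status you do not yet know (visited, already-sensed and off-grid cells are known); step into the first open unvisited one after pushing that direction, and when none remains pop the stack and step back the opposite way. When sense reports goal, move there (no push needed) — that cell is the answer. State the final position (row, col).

I invoke maze.sense(dir='north'), yielding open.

Using stack.push(x='north'), yielding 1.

Invoking maze.move(dir='north'), and see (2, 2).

I invoke maze.sense(dir='north'), and observe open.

I run stack.push(x='north'), and observe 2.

Now I run maze.move(dir='north'), giving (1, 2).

Calling maze.sense(dir='north'), and see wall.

I invoke maze.sense(dir='east'), and see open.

Using stack.push(x='east'), and observe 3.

Then maze.move(dir='east'), and get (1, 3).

Invoking maze.sense(dir='north'), and see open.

I run stack.push(x='north'), and get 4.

Calling maze.move(dir='north'), yielding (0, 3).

Then maze.sense(dir='east'), — result: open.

Calling stack.push(x='east'), → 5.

I invoke maze.move(dir='east'), and get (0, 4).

I invoke maze.sense(dir='south'), yielding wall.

Invoking stack.pop, which returns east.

Now I run maze.move(dir='west'), → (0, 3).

I call stack.pop, and get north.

I call maze.move(dir='south'), and get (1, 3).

I invoke maze.sense(dir='south'), : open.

Using stack.push(x='south'), : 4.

I run maze.move(dir='south'), yielding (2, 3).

I run maze.sense(dir='south'), → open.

I invoke stack.push(x='south'), and observe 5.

Now I run maze.move(dir='south'), giving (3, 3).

I use maze.sense(dir='south'), : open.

Then stack.push(x='south'), — result: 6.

I use maze.move(dir='south'), and see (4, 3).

Calling maze.sense(dir='south'), which returns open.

I invoke stack.push(x='south'), and observe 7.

Next I call maze.move(dir='south'), and observe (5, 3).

Calling maze.sense(dir='south'), yielding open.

Now I run stack.push(x='south'), yielding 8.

Using maze.move(dir='south'), giving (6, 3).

Now I run maze.sense(dir='south'), and observe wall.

Then maze.sense(dir='east'), giving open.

Next I call stack.push(x='east'), and get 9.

I try maze.move(dir='east'), and get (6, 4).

I call maze.sense(dir='north'), → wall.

Next I call maze.sense(dir='south'), : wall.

I call stack.pop(), : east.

Next I call maze.move(dir='west'), — result: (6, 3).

Using maze.sense(dir='west'), → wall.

Using stack.pop, and see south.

I try maze.move(dir='north'), → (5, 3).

Using maze.sense(dir='west'), and observe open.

I invoke stack.push(x='west'), giving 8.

Invoking maze.move(dir='west'), and get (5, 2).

Using maze.sense(dir='north'), and observe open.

Invoking stack.push(x='north'), and get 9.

Then maze.move(dir='north'), yielding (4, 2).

Now I run maze.sense(dir='west'), and get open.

Then stack.push(x='west'), — result: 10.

Then maze.move(dir='west'), yielding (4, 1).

I run maze.sense(dir='north'), and observe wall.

I try maze.sense(dir='south'), giving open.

I call stack.push(x='south'), and observe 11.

Then maze.move(dir='south'), — result: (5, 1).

Using maze.sense(dir='south'), yielding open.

Invoking stack.push(x='south'), : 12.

Calling maze.move(dir='south'), and see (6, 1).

I call maze.sense(dir='south'), and see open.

I use stack.push(x='south'), → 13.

Calling maze.move(dir='south'), → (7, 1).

Calling maze.sense(dir='east'), and get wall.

Invoking maze.sense(dir='west'), yielding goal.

I run maze.move(dir='west'), which returns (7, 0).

Answer: (7, 0)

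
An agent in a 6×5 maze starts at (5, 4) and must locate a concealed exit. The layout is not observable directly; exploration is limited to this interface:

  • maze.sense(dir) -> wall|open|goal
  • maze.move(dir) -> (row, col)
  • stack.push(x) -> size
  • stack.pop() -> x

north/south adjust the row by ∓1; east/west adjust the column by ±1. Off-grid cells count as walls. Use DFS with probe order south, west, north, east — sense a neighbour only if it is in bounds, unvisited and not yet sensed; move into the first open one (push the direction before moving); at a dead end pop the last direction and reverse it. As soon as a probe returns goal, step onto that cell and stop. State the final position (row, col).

-- 1. maze.sense(dir: west) ~> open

-- 2. stack.push(x: west) ~> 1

-- 3. maze.move(dir: west) ~> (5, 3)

-- 4. maze.sense(dir: west) ~> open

-- 5. stack.push(x: west) ~> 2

-- 6. maze.move(dir: west) ~> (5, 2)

-- 7. maze.sense(dir: west) ~> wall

-- 8. maze.sense(dir: north) ~> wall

-- 9. stack.pop() ~> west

-- 10. maze.move(dir: east) ~> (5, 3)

-- 11. maze.sense(dir: north) ~> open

-- 12. stack.push(x: north) ~> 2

-- 13. maze.move(dir: north) ~> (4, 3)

-- 14. maze.sense(dir: north) ~> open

-- 15. stack.push(x: north) ~> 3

-- 16. maze.move(dir: north) ~> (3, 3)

-- 17. maze.sense(dir: west) ~> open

-- 18. stack.push(x: west) ~> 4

-- 19. maze.move(dir: west) ~> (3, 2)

-- 20. maze.sense(dir: west) ~> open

-- 21. stack.push(x: west) ~> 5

-- 22. maze.move(dir: west) ~> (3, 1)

-- 23. maze.sense(dir: south) ~> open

-- 24. stack.push(x: south) ~> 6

-- 25. maze.move(dir: south) ~> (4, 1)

-- 26. maze.sense(dir: west) ~> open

-- 27. stack.push(x: west) ~> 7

-- 28. maze.move(dir: west) ~> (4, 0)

-- 29. maze.sense(dir: south) ~> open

-- 30. stack.push(x: south) ~> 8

-- 31. maze.move(dir: south) ~> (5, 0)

-- 32. stack.pop() ~> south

-- 33. maze.move(dir: north) ~> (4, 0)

-- 34. maze.sense(dir: north) ~> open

-- 35. stack.push(x: north) ~> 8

-- 36. maze.move(dir: north) ~> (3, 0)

-- 37. maze.sense(dir: north) ~> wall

-- 38. stack.pop() ~> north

-- 39. maze.move(dir: south) ~> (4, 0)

-- 40. stack.pop() ~> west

-- 41. maze.move(dir: east) ~> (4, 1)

-- 42. stack.pop() ~> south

-- 43. maze.move(dir: north) ~> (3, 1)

-- 44. maze.sense(dir: north) ~> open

-- 45. stack.push(x: north) ~> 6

-- 46. maze.move(dir: north) ~> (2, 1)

-- 47. maze.sense(dir: north) ~> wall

-- 48. maze.sense(dir: east) ~> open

-- 49. stack.push(x: east) ~> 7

-- 50. maze.move(dir: east) ~> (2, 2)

-- 51. maze.sense(dir: north) ~> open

-- 52. stack.push(x: north) ~> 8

-- 53. maze.move(dir: north) ~> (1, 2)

-- 54. maze.sense(dir: north) ~> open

-- 55. stack.push(x: north) ~> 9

-- 56. maze.move(dir: north) ~> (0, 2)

-- 57. maze.sense(dir: west) ~> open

-- 58. stack.push(x: west) ~> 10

-- 59. maze.move(dir: west) ~> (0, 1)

-- 60. maze.sense(dir: west) ~> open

-- 61. stack.push(x: west) ~> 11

-- 62. maze.move(dir: west) ~> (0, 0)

-- 63. maze.sense(dir: south) ~> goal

-- 64. maze.move(dir: south) ~> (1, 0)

Answer: (1, 0)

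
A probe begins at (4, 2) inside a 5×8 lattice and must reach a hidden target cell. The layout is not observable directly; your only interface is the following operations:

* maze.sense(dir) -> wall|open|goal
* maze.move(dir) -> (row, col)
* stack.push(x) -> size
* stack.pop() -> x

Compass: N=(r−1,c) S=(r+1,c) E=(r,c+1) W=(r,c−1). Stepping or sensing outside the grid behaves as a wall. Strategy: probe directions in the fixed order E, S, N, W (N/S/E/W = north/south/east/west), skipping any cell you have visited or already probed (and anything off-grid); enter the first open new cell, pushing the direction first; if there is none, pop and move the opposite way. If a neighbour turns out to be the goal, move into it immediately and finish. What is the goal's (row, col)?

Invoking maze.sense on east, and get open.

I run stack.push on east, and get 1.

Now I run maze.move on east, yielding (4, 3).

Next I call maze.sense on east, : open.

Next I call stack.push on east, yielding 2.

Invoking maze.move on east, : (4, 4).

I run maze.sense on east, yielding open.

I call stack.push on east, and observe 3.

I invoke maze.move on east, : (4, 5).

Using maze.sense on east, and observe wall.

Next I call maze.sense on north, and see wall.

I run stack.pop, giving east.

I use maze.move on west, : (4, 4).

I run maze.sense on north, yielding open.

I call stack.push on north, which returns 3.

I run maze.move on north, : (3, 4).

I invoke maze.sense on north, yielding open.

I invoke stack.push on north, — result: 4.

Using maze.move on north, → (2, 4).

I run maze.sense on east, and get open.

I invoke stack.push on east, — result: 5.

I try maze.move on east, : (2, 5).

I run maze.sense on east, and get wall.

Using maze.sense on north, — result: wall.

Then stack.pop, and observe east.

I run maze.move on west, and get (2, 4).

Now I run maze.sense on north, : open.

Calling stack.push on north, — result: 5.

I use maze.move on north, and see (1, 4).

Now I run maze.sense on north, which returns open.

Next I call stack.push on north, giving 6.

I try maze.move on north, → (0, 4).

Using maze.sense on east, giving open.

Now I run stack.push on east, — result: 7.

Calling maze.move on east, : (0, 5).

I invoke maze.sense on east, yielding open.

Calling stack.push on east, which returns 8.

I invoke maze.move on east, and see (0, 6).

Using maze.sense on east, yielding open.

Invoking stack.push on east, → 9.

I run maze.move on east, and see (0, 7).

I use maze.sense on south, and see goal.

Next I call maze.move on south, and observe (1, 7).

Answer: (1, 7)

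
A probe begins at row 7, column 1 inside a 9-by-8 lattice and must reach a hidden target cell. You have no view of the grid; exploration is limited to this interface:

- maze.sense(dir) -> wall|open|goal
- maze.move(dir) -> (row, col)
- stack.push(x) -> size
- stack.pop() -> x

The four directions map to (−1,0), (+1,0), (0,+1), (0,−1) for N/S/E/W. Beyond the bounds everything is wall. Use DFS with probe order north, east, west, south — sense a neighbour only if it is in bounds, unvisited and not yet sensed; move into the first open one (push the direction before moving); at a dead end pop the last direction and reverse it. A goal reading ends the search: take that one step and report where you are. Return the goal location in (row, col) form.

CALL maze.sense[dir→north]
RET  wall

CALL maze.sense[dir→east]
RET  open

CALL stack.push[x→east]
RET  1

CALL maze.move[dir→east]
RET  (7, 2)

CALL maze.sense[dir→north]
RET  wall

CALL maze.sense[dir→east]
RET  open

CALL stack.push[x→east]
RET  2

CALL maze.move[dir→east]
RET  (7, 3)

CALL maze.sense[dir→north]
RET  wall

CALL maze.sense[dir→east]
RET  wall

CALL maze.sense[dir→south]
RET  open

CALL stack.push[x→south]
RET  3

CALL maze.move[dir→south]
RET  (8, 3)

CALL maze.sense[dir→east]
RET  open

CALL stack.push[x→east]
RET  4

CALL maze.move[dir→east]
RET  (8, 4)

CALL maze.sense[dir→east]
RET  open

CALL stack.push[x→east]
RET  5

CALL maze.move[dir→east]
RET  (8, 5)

CALL maze.sense[dir→north]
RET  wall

CALL maze.sense[dir→east]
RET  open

CALL stack.push[x→east]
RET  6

CALL maze.move[dir→east]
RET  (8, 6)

CALL maze.sense[dir→north]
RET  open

CALL stack.push[x→north]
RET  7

CALL maze.move[dir→north]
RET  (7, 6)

CALL maze.sense[dir→north]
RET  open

CALL stack.push[x→north]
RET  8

CALL maze.move[dir→north]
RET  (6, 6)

CALL maze.sense[dir→north]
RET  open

CALL stack.push[x→north]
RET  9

CALL maze.move[dir→north]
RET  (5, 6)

CALL maze.sense[dir→north]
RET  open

CALL stack.push[x→north]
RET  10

CALL maze.move[dir→north]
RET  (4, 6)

CALL maze.sense[dir→north]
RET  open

CALL stack.push[x→north]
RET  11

CALL maze.move[dir→north]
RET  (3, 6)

CALL maze.sense[dir→north]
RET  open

CALL stack.push[x→north]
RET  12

CALL maze.move[dir→north]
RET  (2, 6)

CALL maze.sense[dir→north]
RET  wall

CALL maze.sense[dir→east]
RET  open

CALL stack.push[x→east]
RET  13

CALL maze.move[dir→east]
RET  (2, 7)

CALL maze.sense[dir→north]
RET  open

CALL stack.push[x→north]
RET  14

CALL maze.move[dir→north]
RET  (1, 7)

CALL maze.sense[dir→north]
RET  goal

CALL maze.move[dir→north]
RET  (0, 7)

Answer: (0, 7)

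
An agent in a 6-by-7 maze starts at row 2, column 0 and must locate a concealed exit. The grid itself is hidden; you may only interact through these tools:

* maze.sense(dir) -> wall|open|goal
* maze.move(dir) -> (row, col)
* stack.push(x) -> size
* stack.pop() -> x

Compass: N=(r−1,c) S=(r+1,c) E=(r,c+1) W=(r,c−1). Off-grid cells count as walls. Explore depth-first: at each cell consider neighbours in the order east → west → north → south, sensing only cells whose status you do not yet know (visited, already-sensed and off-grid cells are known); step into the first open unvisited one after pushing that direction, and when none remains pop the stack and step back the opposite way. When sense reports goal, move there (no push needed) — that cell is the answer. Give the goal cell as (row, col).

>> maze.sense(dir='east')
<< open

>> stack.push(x='east')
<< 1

>> maze.move(dir='east')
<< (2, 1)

>> maze.sense(dir='east')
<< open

>> stack.push(x='east')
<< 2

>> maze.move(dir='east')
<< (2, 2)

>> maze.sense(dir='east')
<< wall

>> maze.sense(dir='north')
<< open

>> stack.push(x='north')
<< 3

>> maze.move(dir='north')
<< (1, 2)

>> maze.sense(dir='east')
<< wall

>> maze.sense(dir='west')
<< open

>> stack.push(x='west')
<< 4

>> maze.move(dir='west')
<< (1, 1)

>> maze.sense(dir='west')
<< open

>> stack.push(x='west')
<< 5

>> maze.move(dir='west')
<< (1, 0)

>> maze.sense(dir='north')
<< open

>> stack.push(x='north')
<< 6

>> maze.move(dir='north')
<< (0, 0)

>> maze.sense(dir='east')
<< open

>> stack.push(x='east')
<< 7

>> maze.move(dir='east')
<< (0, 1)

>> maze.sense(dir='east')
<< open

>> stack.push(x='east')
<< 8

>> maze.move(dir='east')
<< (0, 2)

>> maze.sense(dir='east')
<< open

>> stack.push(x='east')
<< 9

>> maze.move(dir='east')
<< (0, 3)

>> maze.sense(dir='east')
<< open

>> stack.push(x='east')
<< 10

>> maze.move(dir='east')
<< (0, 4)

>> maze.sense(dir='east')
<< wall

>> maze.sense(dir='south')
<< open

>> stack.push(x='south')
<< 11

>> maze.move(dir='south')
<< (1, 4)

>> maze.sense(dir='east')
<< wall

>> maze.sense(dir='south')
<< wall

>> stack.pop()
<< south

>> maze.move(dir='north')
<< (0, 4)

>> stack.pop()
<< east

>> maze.move(dir='west')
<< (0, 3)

>> stack.pop()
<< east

>> maze.move(dir='west')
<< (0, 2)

>> stack.pop()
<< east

>> maze.move(dir='west')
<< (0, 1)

>> stack.pop()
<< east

>> maze.move(dir='west')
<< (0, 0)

>> stack.pop()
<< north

>> maze.move(dir='south')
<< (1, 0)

>> stack.pop()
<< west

>> maze.move(dir='east')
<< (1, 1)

>> stack.pop()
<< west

>> maze.move(dir='east')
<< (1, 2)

>> stack.pop()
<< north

>> maze.move(dir='south')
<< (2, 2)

>> maze.sense(dir='south')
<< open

>> stack.push(x='south')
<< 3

>> maze.move(dir='south')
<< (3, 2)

>> maze.sense(dir='east')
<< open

>> stack.push(x='east')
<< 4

>> maze.move(dir='east')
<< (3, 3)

>> maze.sense(dir='east')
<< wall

>> maze.sense(dir='south')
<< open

>> stack.push(x='south')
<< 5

>> maze.move(dir='south')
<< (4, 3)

>> maze.sense(dir='east')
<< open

>> stack.push(x='east')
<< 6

>> maze.move(dir='east')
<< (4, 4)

>> maze.sense(dir='east')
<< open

>> stack.push(x='east')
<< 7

>> maze.move(dir='east')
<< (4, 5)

>> maze.sense(dir='east')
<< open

>> stack.push(x='east')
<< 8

>> maze.move(dir='east')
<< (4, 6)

>> maze.sense(dir='north')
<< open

>> stack.push(x='north')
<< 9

>> maze.move(dir='north')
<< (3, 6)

>> maze.sense(dir='west')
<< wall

>> maze.sense(dir='north')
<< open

>> stack.push(x='north')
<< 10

>> maze.move(dir='north')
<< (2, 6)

>> maze.sense(dir='west')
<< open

>> stack.push(x='west')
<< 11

>> maze.move(dir='west')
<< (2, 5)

>> stack.pop()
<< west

>> maze.move(dir='east')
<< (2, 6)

>> maze.sense(dir='north')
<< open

>> stack.push(x='north')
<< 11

>> maze.move(dir='north')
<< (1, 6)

>> maze.sense(dir='north')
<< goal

>> maze.move(dir='north')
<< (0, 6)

Answer: (0, 6)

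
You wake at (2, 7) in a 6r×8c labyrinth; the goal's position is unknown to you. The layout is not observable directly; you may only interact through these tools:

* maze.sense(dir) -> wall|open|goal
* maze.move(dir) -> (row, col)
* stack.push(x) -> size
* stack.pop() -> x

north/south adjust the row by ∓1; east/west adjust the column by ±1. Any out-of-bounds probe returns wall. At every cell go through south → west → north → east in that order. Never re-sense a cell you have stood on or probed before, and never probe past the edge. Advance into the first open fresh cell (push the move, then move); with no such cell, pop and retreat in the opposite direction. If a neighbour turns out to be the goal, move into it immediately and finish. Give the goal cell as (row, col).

[in] sense dir=south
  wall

[in] sense dir=west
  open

[in] push x=west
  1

[in] move dir=west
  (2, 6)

[in] sense dir=south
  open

[in] push x=south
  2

[in] move dir=south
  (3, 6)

[in] sense dir=south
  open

[in] push x=south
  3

[in] move dir=south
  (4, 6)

[in] sense dir=south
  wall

[in] sense dir=west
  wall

[in] sense dir=east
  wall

[in] pop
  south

[in] move dir=north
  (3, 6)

[in] sense dir=west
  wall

[in] pop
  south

[in] move dir=north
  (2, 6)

[in] sense dir=west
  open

[in] push x=west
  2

[in] move dir=west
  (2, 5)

[in] sense dir=west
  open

[in] push x=west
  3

[in] move dir=west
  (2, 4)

[in] sense dir=south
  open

[in] push x=south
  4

[in] move dir=south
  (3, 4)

[in] sense dir=south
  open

[in] push x=south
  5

[in] move dir=south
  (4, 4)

[in] sense dir=south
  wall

[in] sense dir=west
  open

[in] push x=west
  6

[in] move dir=west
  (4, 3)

[in] sense dir=south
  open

[in] push x=south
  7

[in] move dir=south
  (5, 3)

[in] sense dir=west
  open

[in] push x=west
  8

[in] move dir=west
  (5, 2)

[in] sense dir=west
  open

[in] push x=west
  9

[in] move dir=west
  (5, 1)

[in] sense dir=west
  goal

[in] move dir=west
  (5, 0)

Answer: (5, 0)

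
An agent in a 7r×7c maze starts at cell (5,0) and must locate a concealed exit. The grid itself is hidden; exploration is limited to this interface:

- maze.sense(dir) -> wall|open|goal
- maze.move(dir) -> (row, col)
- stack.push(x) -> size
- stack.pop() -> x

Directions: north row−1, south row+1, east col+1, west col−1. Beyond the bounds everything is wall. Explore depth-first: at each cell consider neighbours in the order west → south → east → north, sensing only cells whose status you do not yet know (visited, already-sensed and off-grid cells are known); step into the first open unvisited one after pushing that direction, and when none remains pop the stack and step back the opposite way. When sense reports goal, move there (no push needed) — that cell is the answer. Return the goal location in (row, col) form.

==> sense(south)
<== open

==> push(south)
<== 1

==> move(south)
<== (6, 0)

==> sense(east)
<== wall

==> pop()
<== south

==> move(north)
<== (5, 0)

==> sense(east)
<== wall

==> sense(north)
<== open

==> push(north)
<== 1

==> move(north)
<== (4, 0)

==> sense(east)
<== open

==> push(east)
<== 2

==> move(east)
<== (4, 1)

==> sense(east)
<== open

==> push(east)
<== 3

==> move(east)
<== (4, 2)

==> sense(south)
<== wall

==> sense(east)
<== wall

==> sense(north)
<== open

==> push(north)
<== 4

==> move(north)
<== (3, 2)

==> sense(west)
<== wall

==> sense(east)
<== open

==> push(east)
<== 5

==> move(east)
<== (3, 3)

==> sense(east)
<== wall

==> sense(north)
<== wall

==> pop()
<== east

==> move(west)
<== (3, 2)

==> sense(north)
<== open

==> push(north)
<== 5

==> move(north)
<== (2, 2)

==> sense(west)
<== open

==> push(west)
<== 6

==> move(west)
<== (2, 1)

==> sense(west)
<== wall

==> sense(north)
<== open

==> push(north)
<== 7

==> move(north)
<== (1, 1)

==> sense(west)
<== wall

==> sense(east)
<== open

==> push(east)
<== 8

==> move(east)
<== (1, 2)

==> sense(east)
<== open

==> push(east)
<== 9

==> move(east)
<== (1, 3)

==> sense(east)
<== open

==> push(east)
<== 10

==> move(east)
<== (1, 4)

==> sense(south)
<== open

==> push(south)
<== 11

==> move(south)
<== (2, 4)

==> sense(east)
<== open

==> push(east)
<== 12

==> move(east)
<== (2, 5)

==> sense(south)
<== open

==> push(south)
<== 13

==> move(south)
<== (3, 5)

==> sense(south)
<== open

==> push(south)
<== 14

==> move(south)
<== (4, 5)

==> sense(west)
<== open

==> push(west)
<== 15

==> move(west)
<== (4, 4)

==> sense(south)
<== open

==> push(south)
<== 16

==> move(south)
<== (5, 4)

==> sense(west)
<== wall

==> sense(south)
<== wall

==> sense(east)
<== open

==> push(east)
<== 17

==> move(east)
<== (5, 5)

==> sense(south)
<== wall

==> sense(east)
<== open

==> push(east)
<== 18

==> move(east)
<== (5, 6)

==> sense(south)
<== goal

==> move(south)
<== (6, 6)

Answer: (6, 6)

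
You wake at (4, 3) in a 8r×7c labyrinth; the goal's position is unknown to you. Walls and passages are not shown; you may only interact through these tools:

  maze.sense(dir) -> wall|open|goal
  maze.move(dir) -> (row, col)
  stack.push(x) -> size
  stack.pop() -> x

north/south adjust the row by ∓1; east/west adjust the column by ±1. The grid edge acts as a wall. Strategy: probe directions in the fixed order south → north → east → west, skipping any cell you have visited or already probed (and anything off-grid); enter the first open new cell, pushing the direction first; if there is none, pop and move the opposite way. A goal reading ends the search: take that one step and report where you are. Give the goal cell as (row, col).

CALL sense[dir: south]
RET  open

CALL push[x: south]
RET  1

CALL move[dir: south]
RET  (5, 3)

CALL sense[dir: south]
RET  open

CALL push[x: south]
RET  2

CALL move[dir: south]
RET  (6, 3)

CALL sense[dir: south]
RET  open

CALL push[x: south]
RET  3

CALL move[dir: south]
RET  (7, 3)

CALL sense[dir: east]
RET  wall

CALL sense[dir: west]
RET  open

CALL push[x: west]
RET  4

CALL move[dir: west]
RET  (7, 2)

CALL sense[dir: north]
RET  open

CALL push[x: north]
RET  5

CALL move[dir: north]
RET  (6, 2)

CALL sense[dir: north]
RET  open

CALL push[x: north]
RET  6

CALL move[dir: north]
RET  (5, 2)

CALL sense[dir: north]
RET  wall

CALL sense[dir: west]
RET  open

CALL push[x: west]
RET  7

CALL move[dir: west]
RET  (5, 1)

CALL sense[dir: south]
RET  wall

CALL sense[dir: north]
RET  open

CALL push[x: north]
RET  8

CALL move[dir: north]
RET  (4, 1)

CALL sense[dir: north]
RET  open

CALL push[x: north]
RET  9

CALL move[dir: north]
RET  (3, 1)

CALL sense[dir: north]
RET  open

CALL push[x: north]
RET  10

CALL move[dir: north]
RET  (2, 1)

CALL sense[dir: north]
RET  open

CALL push[x: north]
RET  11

CALL move[dir: north]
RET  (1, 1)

CALL sense[dir: north]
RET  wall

CALL sense[dir: east]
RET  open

CALL push[x: east]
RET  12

CALL move[dir: east]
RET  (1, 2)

CALL sense[dir: south]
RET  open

CALL push[x: south]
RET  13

CALL move[dir: south]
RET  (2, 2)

CALL sense[dir: south]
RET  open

CALL push[x: south]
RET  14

CALL move[dir: south]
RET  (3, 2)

CALL sense[dir: east]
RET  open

CALL push[x: east]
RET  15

CALL move[dir: east]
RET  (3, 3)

CALL sense[dir: north]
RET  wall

CALL sense[dir: east]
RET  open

CALL push[x: east]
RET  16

CALL move[dir: east]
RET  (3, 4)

CALL sense[dir: south]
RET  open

CALL push[x: south]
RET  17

CALL move[dir: south]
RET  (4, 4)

CALL sense[dir: south]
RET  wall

CALL sense[dir: east]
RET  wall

CALL pop[]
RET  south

CALL move[dir: north]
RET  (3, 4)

CALL sense[dir: north]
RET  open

CALL push[x: north]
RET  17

CALL move[dir: north]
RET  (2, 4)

CALL sense[dir: north]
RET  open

CALL push[x: north]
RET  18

CALL move[dir: north]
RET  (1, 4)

CALL sense[dir: north]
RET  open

CALL push[x: north]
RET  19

CALL move[dir: north]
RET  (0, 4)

CALL sense[dir: east]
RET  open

CALL push[x: east]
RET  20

CALL move[dir: east]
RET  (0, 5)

CALL sense[dir: south]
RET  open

CALL push[x: south]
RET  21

CALL move[dir: south]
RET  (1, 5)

CALL sense[dir: south]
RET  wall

CALL sense[dir: east]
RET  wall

CALL pop[]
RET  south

CALL move[dir: north]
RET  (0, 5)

CALL sense[dir: east]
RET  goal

CALL move[dir: east]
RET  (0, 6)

Answer: (0, 6)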